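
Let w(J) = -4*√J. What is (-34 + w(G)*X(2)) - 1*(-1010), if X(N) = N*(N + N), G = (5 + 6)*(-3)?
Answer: 976 - 32*I*√33 ≈ 976.0 - 183.83*I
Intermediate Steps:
G = -33 (G = 11*(-3) = -33)
X(N) = 2*N² (X(N) = N*(2*N) = 2*N²)
(-34 + w(G)*X(2)) - 1*(-1010) = (-34 + (-4*I*√33)*(2*2²)) - 1*(-1010) = (-34 + (-4*I*√33)*(2*4)) + 1010 = (-34 - 4*I*√33*8) + 1010 = (-34 - 32*I*√33) + 1010 = 976 - 32*I*√33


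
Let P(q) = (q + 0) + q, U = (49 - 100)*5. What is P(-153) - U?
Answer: -51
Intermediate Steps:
U = -255 (U = -51*5 = -255)
P(q) = 2*q (P(q) = q + q = 2*q)
P(-153) - U = 2*(-153) - 1*(-255) = -306 + 255 = -51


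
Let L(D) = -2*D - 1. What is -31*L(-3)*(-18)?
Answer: 2790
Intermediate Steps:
L(D) = -1 - 2*D
-31*L(-3)*(-18) = -31*(-1 - 2*(-3))*(-18) = -31*(-1 + 6)*(-18) = -31*5*(-18) = -155*(-18) = 2790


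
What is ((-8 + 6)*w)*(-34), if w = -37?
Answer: -2516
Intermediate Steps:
((-8 + 6)*w)*(-34) = ((-8 + 6)*(-37))*(-34) = -2*(-37)*(-34) = 74*(-34) = -2516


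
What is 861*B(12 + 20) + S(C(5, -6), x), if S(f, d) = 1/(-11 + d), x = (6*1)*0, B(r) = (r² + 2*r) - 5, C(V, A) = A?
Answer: 10257092/11 ≈ 9.3246e+5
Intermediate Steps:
B(r) = -5 + r² + 2*r
x = 0 (x = 6*0 = 0)
861*B(12 + 20) + S(C(5, -6), x) = 861*(-5 + (12 + 20)² + 2*(12 + 20)) + 1/(-11 + 0) = 861*(-5 + 32² + 2*32) + 1/(-11) = 861*(-5 + 1024 + 64) - 1/11 = 861*1083 - 1/11 = 932463 - 1/11 = 10257092/11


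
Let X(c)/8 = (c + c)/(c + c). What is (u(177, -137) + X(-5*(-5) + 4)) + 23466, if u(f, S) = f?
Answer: 23651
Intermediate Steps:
X(c) = 8 (X(c) = 8*((c + c)/(c + c)) = 8*((2*c)/((2*c))) = 8*((2*c)*(1/(2*c))) = 8*1 = 8)
(u(177, -137) + X(-5*(-5) + 4)) + 23466 = (177 + 8) + 23466 = 185 + 23466 = 23651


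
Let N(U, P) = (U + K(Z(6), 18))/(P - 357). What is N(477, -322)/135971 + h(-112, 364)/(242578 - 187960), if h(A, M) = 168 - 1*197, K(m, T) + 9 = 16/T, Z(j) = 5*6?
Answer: -8109044203/15127707326886 ≈ -0.00053604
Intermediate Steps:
Z(j) = 30
K(m, T) = -9 + 16/T
h(A, M) = -29 (h(A, M) = 168 - 197 = -29)
N(U, P) = (-73/9 + U)/(-357 + P) (N(U, P) = (U + (-9 + 16/18))/(P - 357) = (U + (-9 + 16*(1/18)))/(-357 + P) = (U + (-9 + 8/9))/(-357 + P) = (U - 73/9)/(-357 + P) = (-73/9 + U)/(-357 + P))
N(477, -322)/135971 + h(-112, 364)/(242578 - 187960) = ((-73/9 + 477)/(-357 - 322))/135971 - 29/(242578 - 187960) = ((4220/9)/(-679))*(1/135971) - 29/54618 = -1/679*4220/9*(1/135971) - 29*1/54618 = -4220/6111*1/135971 - 29/54618 = -4220/830918781 - 29/54618 = -8109044203/15127707326886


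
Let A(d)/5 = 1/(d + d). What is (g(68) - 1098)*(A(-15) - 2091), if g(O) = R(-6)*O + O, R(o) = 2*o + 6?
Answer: 9021293/3 ≈ 3.0071e+6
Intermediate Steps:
R(o) = 6 + 2*o
g(O) = -5*O (g(O) = (6 + 2*(-6))*O + O = (6 - 12)*O + O = -6*O + O = -5*O)
A(d) = 5/(2*d) (A(d) = 5/(d + d) = 5/((2*d)) = 5*(1/(2*d)) = 5/(2*d))
(g(68) - 1098)*(A(-15) - 2091) = (-5*68 - 1098)*((5/2)/(-15) - 2091) = (-340 - 1098)*((5/2)*(-1/15) - 2091) = -1438*(-1/6 - 2091) = -1438*(-12547/6) = 9021293/3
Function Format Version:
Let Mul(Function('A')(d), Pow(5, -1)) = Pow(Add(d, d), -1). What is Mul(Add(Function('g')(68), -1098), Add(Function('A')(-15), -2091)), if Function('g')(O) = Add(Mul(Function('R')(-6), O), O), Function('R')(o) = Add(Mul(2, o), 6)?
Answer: Rational(9021293, 3) ≈ 3.0071e+6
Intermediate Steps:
Function('R')(o) = Add(6, Mul(2, o))
Function('g')(O) = Mul(-5, O) (Function('g')(O) = Add(Mul(Add(6, Mul(2, -6)), O), O) = Add(Mul(Add(6, -12), O), O) = Add(Mul(-6, O), O) = Mul(-5, O))
Function('A')(d) = Mul(Rational(5, 2), Pow(d, -1)) (Function('A')(d) = Mul(5, Pow(Add(d, d), -1)) = Mul(5, Pow(Mul(2, d), -1)) = Mul(5, Mul(Rational(1, 2), Pow(d, -1))) = Mul(Rational(5, 2), Pow(d, -1)))
Mul(Add(Function('g')(68), -1098), Add(Function('A')(-15), -2091)) = Mul(Add(Mul(-5, 68), -1098), Add(Mul(Rational(5, 2), Pow(-15, -1)), -2091)) = Mul(Add(-340, -1098), Add(Mul(Rational(5, 2), Rational(-1, 15)), -2091)) = Mul(-1438, Add(Rational(-1, 6), -2091)) = Mul(-1438, Rational(-12547, 6)) = Rational(9021293, 3)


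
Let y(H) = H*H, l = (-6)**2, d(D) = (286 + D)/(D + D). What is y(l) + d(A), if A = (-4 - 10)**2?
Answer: 254257/196 ≈ 1297.2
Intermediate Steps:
A = 196 (A = (-14)**2 = 196)
d(D) = (286 + D)/(2*D) (d(D) = (286 + D)/((2*D)) = (286 + D)*(1/(2*D)) = (286 + D)/(2*D))
l = 36
y(H) = H**2
y(l) + d(A) = 36**2 + (1/2)*(286 + 196)/196 = 1296 + (1/2)*(1/196)*482 = 1296 + 241/196 = 254257/196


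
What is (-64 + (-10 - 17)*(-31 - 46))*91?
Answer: 183365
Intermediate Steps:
(-64 + (-10 - 17)*(-31 - 46))*91 = (-64 - 27*(-77))*91 = (-64 + 2079)*91 = 2015*91 = 183365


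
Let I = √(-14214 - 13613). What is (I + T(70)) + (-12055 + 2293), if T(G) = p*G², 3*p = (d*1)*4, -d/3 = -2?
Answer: 29438 + I*√27827 ≈ 29438.0 + 166.81*I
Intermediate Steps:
d = 6 (d = -3*(-2) = 6)
p = 8 (p = ((6*1)*4)/3 = (6*4)/3 = (⅓)*24 = 8)
T(G) = 8*G²
I = I*√27827 (I = √(-27827) = I*√27827 ≈ 166.81*I)
(I + T(70)) + (-12055 + 2293) = (I*√27827 + 8*70²) + (-12055 + 2293) = (I*√27827 + 8*4900) - 9762 = (I*√27827 + 39200) - 9762 = (39200 + I*√27827) - 9762 = 29438 + I*√27827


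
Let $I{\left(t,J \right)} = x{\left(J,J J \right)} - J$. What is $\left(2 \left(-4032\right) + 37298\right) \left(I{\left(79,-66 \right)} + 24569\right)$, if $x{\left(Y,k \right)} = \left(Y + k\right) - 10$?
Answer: $845301110$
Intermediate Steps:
$x{\left(Y,k \right)} = -10 + Y + k$
$I{\left(t,J \right)} = -10 + J^{2}$ ($I{\left(t,J \right)} = \left(-10 + J + J J\right) - J = \left(-10 + J + J^{2}\right) - J = -10 + J^{2}$)
$\left(2 \left(-4032\right) + 37298\right) \left(I{\left(79,-66 \right)} + 24569\right) = \left(2 \left(-4032\right) + 37298\right) \left(\left(-10 + \left(-66\right)^{2}\right) + 24569\right) = \left(-8064 + 37298\right) \left(\left(-10 + 4356\right) + 24569\right) = 29234 \left(4346 + 24569\right) = 29234 \cdot 28915 = 845301110$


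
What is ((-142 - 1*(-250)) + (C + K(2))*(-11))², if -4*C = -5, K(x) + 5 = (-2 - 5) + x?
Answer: 667489/16 ≈ 41718.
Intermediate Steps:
K(x) = -12 + x (K(x) = -5 + ((-2 - 5) + x) = -5 + (-7 + x) = -12 + x)
C = 5/4 (C = -¼*(-5) = 5/4 ≈ 1.2500)
((-142 - 1*(-250)) + (C + K(2))*(-11))² = ((-142 - 1*(-250)) + (5/4 + (-12 + 2))*(-11))² = ((-142 + 250) + (5/4 - 10)*(-11))² = (108 - 35/4*(-11))² = (108 + 385/4)² = (817/4)² = 667489/16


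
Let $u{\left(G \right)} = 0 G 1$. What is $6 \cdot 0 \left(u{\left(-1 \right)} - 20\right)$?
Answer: $0$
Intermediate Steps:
$u{\left(G \right)} = 0$ ($u{\left(G \right)} = 0 \cdot 1 = 0$)
$6 \cdot 0 \left(u{\left(-1 \right)} - 20\right) = 6 \cdot 0 \left(0 - 20\right) = 0 \left(-20\right) = 0$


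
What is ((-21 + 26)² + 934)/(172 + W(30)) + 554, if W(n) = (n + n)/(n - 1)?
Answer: 2824403/5048 ≈ 559.51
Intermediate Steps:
W(n) = 2*n/(-1 + n) (W(n) = (2*n)/(-1 + n) = 2*n/(-1 + n))
((-21 + 26)² + 934)/(172 + W(30)) + 554 = ((-21 + 26)² + 934)/(172 + 2*30/(-1 + 30)) + 554 = (5² + 934)/(172 + 2*30/29) + 554 = (25 + 934)/(172 + 2*30*(1/29)) + 554 = 959/(172 + 60/29) + 554 = 959/(5048/29) + 554 = 959*(29/5048) + 554 = 27811/5048 + 554 = 2824403/5048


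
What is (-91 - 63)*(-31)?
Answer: 4774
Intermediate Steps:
(-91 - 63)*(-31) = -154*(-31) = 4774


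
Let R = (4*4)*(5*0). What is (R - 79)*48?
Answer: -3792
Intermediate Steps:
R = 0 (R = 16*0 = 0)
(R - 79)*48 = (0 - 79)*48 = -79*48 = -3792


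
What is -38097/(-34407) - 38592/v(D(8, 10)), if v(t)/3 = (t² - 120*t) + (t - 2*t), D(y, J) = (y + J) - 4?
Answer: 27760053/2863427 ≈ 9.6947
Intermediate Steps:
D(y, J) = -4 + J + y (D(y, J) = (J + y) - 4 = -4 + J + y)
v(t) = -363*t + 3*t² (v(t) = 3*((t² - 120*t) + (t - 2*t)) = 3*((t² - 120*t) - t) = 3*(t² - 121*t) = -363*t + 3*t²)
-38097/(-34407) - 38592/v(D(8, 10)) = -38097/(-34407) - 38592*1/(3*(-121 + (-4 + 10 + 8))*(-4 + 10 + 8)) = -38097*(-1/34407) - 38592*1/(42*(-121 + 14)) = 4233/3823 - 38592/(3*14*(-107)) = 4233/3823 - 38592/(-4494) = 4233/3823 - 38592*(-1/4494) = 4233/3823 + 6432/749 = 27760053/2863427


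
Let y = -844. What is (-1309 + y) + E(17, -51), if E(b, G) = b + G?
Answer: -2187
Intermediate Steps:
E(b, G) = G + b
(-1309 + y) + E(17, -51) = (-1309 - 844) + (-51 + 17) = -2153 - 34 = -2187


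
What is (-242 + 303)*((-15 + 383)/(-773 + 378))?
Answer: -22448/395 ≈ -56.830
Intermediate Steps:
(-242 + 303)*((-15 + 383)/(-773 + 378)) = 61*(368/(-395)) = 61*(368*(-1/395)) = 61*(-368/395) = -22448/395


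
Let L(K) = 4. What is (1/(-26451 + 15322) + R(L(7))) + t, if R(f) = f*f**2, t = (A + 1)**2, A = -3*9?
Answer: 8235459/11129 ≈ 740.00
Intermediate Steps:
A = -27
t = 676 (t = (-27 + 1)**2 = (-26)**2 = 676)
R(f) = f**3
(1/(-26451 + 15322) + R(L(7))) + t = (1/(-26451 + 15322) + 4**3) + 676 = (1/(-11129) + 64) + 676 = (-1/11129 + 64) + 676 = 712255/11129 + 676 = 8235459/11129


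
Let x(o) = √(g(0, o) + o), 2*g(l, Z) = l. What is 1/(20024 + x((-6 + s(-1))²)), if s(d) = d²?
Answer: 1/20029 ≈ 4.9928e-5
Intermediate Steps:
g(l, Z) = l/2
x(o) = √o (x(o) = √((½)*0 + o) = √(0 + o) = √o)
1/(20024 + x((-6 + s(-1))²)) = 1/(20024 + √((-6 + (-1)²)²)) = 1/(20024 + √((-6 + 1)²)) = 1/(20024 + √((-5)²)) = 1/(20024 + √25) = 1/(20024 + 5) = 1/20029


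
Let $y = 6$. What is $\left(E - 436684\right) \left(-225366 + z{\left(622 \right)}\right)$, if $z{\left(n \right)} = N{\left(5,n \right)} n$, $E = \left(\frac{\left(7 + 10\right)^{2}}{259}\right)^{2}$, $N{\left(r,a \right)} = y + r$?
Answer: $\frac{6401248855216692}{67081} \approx 9.5426 \cdot 10^{10}$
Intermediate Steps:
$N{\left(r,a \right)} = 6 + r$
$E = \frac{83521}{67081}$ ($E = \left(17^{2} \cdot \frac{1}{259}\right)^{2} = \left(289 \cdot \frac{1}{259}\right)^{2} = \left(\frac{289}{259}\right)^{2} = \frac{83521}{67081} \approx 1.2451$)
$z{\left(n \right)} = 11 n$ ($z{\left(n \right)} = \left(6 + 5\right) n = 11 n$)
$\left(E - 436684\right) \left(-225366 + z{\left(622 \right)}\right) = \left(\frac{83521}{67081} - 436684\right) \left(-225366 + 11 \cdot 622\right) = - \frac{29293115883 \left(-225366 + 6842\right)}{67081} = \left(- \frac{29293115883}{67081}\right) \left(-218524\right) = \frac{6401248855216692}{67081}$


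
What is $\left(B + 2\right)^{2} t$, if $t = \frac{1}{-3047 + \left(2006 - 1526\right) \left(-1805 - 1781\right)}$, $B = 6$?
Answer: $- \frac{64}{1724327} \approx -3.7116 \cdot 10^{-5}$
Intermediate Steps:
$t = - \frac{1}{1724327}$ ($t = \frac{1}{-3047 + 480 \left(-3586\right)} = \frac{1}{-3047 - 1721280} = \frac{1}{-1724327} = - \frac{1}{1724327} \approx -5.7994 \cdot 10^{-7}$)
$\left(B + 2\right)^{2} t = \left(6 + 2\right)^{2} \left(- \frac{1}{1724327}\right) = 8^{2} \left(- \frac{1}{1724327}\right) = 64 \left(- \frac{1}{1724327}\right) = - \frac{64}{1724327}$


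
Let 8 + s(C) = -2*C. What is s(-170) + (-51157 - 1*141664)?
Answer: -192489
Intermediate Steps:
s(C) = -8 - 2*C
s(-170) + (-51157 - 1*141664) = (-8 - 2*(-170)) + (-51157 - 1*141664) = (-8 + 340) + (-51157 - 141664) = 332 - 192821 = -192489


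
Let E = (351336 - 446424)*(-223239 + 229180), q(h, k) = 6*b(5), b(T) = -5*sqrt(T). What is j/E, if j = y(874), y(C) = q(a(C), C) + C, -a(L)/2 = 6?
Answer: -437/282458904 + 5*sqrt(5)/94152968 ≈ -1.4284e-6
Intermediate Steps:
a(L) = -12 (a(L) = -2*6 = -12)
q(h, k) = -30*sqrt(5) (q(h, k) = 6*(-5*sqrt(5)) = -30*sqrt(5))
y(C) = C - 30*sqrt(5) (y(C) = -30*sqrt(5) + C = C - 30*sqrt(5))
E = -564917808 (E = -95088*5941 = -564917808)
j = 874 - 30*sqrt(5) ≈ 806.92
j/E = (874 - 30*sqrt(5))/(-564917808) = (874 - 30*sqrt(5))*(-1/564917808) = -437/282458904 + 5*sqrt(5)/94152968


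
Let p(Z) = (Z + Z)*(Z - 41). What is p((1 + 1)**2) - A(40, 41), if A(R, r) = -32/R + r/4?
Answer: -6109/20 ≈ -305.45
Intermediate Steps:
A(R, r) = -32/R + r/4 (A(R, r) = -32/R + r*(1/4) = -32/R + r/4)
p(Z) = 2*Z*(-41 + Z) (p(Z) = (2*Z)*(-41 + Z) = 2*Z*(-41 + Z))
p((1 + 1)**2) - A(40, 41) = 2*(1 + 1)**2*(-41 + (1 + 1)**2) - (-32/40 + (1/4)*41) = 2*2**2*(-41 + 2**2) - (-32*1/40 + 41/4) = 2*4*(-41 + 4) - (-4/5 + 41/4) = 2*4*(-37) - 1*189/20 = -296 - 189/20 = -6109/20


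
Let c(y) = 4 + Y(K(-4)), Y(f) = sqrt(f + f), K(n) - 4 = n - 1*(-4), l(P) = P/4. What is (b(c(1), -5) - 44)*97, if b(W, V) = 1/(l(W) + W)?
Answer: -21146/5 - 97*sqrt(2)/5 ≈ -4256.6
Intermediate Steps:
l(P) = P/4 (l(P) = P*(1/4) = P/4)
K(n) = 8 + n (K(n) = 4 + (n - 1*(-4)) = 4 + (n + 4) = 4 + (4 + n) = 8 + n)
Y(f) = sqrt(2)*sqrt(f) (Y(f) = sqrt(2*f) = sqrt(2)*sqrt(f))
c(y) = 4 + 2*sqrt(2) (c(y) = 4 + sqrt(2)*sqrt(8 - 4) = 4 + sqrt(2)*sqrt(4) = 4 + sqrt(2)*2 = 4 + 2*sqrt(2))
b(W, V) = 4/(5*W) (b(W, V) = 1/(W/4 + W) = 1/(5*W/4) = 4/(5*W))
(b(c(1), -5) - 44)*97 = (4/(5*(4 + 2*sqrt(2))) - 44)*97 = (-44 + 4/(5*(4 + 2*sqrt(2))))*97 = -4268 + 388/(5*(4 + 2*sqrt(2)))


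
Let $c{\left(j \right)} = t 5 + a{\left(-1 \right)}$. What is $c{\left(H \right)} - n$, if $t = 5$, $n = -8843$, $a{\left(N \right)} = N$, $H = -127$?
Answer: $8867$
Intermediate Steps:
$c{\left(j \right)} = 24$ ($c{\left(j \right)} = 5 \cdot 5 - 1 = 25 - 1 = 24$)
$c{\left(H \right)} - n = 24 - -8843 = 24 + 8843 = 8867$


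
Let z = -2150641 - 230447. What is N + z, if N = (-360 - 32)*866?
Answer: -2720560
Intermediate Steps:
z = -2381088
N = -339472 (N = -392*866 = -339472)
N + z = -339472 - 2381088 = -2720560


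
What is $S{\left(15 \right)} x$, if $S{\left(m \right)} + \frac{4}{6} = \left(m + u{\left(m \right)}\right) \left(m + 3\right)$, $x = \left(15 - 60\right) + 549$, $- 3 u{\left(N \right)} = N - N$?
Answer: $135744$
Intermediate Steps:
$u{\left(N \right)} = 0$ ($u{\left(N \right)} = - \frac{N - N}{3} = \left(- \frac{1}{3}\right) 0 = 0$)
$x = 504$ ($x = \left(15 - 60\right) + 549 = -45 + 549 = 504$)
$S{\left(m \right)} = - \frac{2}{3} + m \left(3 + m\right)$ ($S{\left(m \right)} = - \frac{2}{3} + \left(m + 0\right) \left(m + 3\right) = - \frac{2}{3} + m \left(3 + m\right)$)
$S{\left(15 \right)} x = \left(- \frac{2}{3} + 15^{2} + 3 \cdot 15\right) 504 = \left(- \frac{2}{3} + 225 + 45\right) 504 = \frac{808}{3} \cdot 504 = 135744$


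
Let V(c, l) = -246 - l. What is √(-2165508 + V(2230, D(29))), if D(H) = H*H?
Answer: I*√2166595 ≈ 1471.9*I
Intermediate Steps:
D(H) = H²
√(-2165508 + V(2230, D(29))) = √(-2165508 + (-246 - 1*29²)) = √(-2165508 + (-246 - 1*841)) = √(-2165508 + (-246 - 841)) = √(-2165508 - 1087) = √(-2166595) = I*√2166595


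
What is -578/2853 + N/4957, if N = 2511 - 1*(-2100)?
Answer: 10290037/14142321 ≈ 0.72761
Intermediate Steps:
N = 4611 (N = 2511 + 2100 = 4611)
-578/2853 + N/4957 = -578/2853 + 4611/4957 = 10290037/14142321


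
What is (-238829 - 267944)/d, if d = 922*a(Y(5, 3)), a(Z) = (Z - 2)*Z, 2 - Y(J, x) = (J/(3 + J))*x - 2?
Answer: -16216736/7837 ≈ -2069.3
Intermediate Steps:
Y(J, x) = 4 - J*x/(3 + J) (Y(J, x) = 2 - ((J/(3 + J))*x - 2) = 2 - (J*x/(3 + J) - 2) = 2 - (-2 + J*x/(3 + J)) = 2 + (2 - J*x/(3 + J)) = 4 - J*x/(3 + J))
a(Z) = Z*(-2 + Z) (a(Z) = (-2 + Z)*Z = Z*(-2 + Z))
d = 7837/32 (d = 922*(((12 + 4*5 - 1*5*3)/(3 + 5))*(-2 + (12 + 4*5 - 1*5*3)/(3 + 5))) = 922*(((12 + 20 - 15)/8)*(-2 + (12 + 20 - 15)/8)) = 922*(((1/8)*17)*(-2 + (1/8)*17)) = 922*(17*(-2 + 17/8)/8) = 922*((17/8)*(1/8)) = 922*(17/64) = 7837/32 ≈ 244.91)
(-238829 - 267944)/d = (-238829 - 267944)/(7837/32) = -506773*32/7837 = -16216736/7837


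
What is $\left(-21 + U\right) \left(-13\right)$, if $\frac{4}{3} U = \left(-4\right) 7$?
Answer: $546$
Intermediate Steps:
$U = -21$ ($U = \frac{3 \left(\left(-4\right) 7\right)}{4} = \frac{3}{4} \left(-28\right) = -21$)
$\left(-21 + U\right) \left(-13\right) = \left(-21 - 21\right) \left(-13\right) = \left(-42\right) \left(-13\right) = 546$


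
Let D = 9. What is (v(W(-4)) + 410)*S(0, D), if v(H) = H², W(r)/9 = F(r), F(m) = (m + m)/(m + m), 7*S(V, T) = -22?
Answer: -10802/7 ≈ -1543.1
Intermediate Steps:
S(V, T) = -22/7 (S(V, T) = (⅐)*(-22) = -22/7)
F(m) = 1 (F(m) = (2*m)/((2*m)) = (2*m)*(1/(2*m)) = 1)
W(r) = 9 (W(r) = 9*1 = 9)
(v(W(-4)) + 410)*S(0, D) = (9² + 410)*(-22/7) = (81 + 410)*(-22/7) = 491*(-22/7) = -10802/7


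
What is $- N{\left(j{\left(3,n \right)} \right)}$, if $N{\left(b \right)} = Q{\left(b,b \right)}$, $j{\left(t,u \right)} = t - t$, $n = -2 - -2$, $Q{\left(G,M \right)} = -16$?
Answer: $16$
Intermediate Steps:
$n = 0$ ($n = -2 + 2 = 0$)
$j{\left(t,u \right)} = 0$
$N{\left(b \right)} = -16$
$- N{\left(j{\left(3,n \right)} \right)} = \left(-1\right) \left(-16\right) = 16$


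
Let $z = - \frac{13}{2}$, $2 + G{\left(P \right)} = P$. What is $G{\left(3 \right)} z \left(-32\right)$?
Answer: $208$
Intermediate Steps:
$G{\left(P \right)} = -2 + P$
$z = - \frac{13}{2}$ ($z = \left(-13\right) \frac{1}{2} = - \frac{13}{2} \approx -6.5$)
$G{\left(3 \right)} z \left(-32\right) = \left(-2 + 3\right) \left(- \frac{13}{2}\right) \left(-32\right) = 1 \left(- \frac{13}{2}\right) \left(-32\right) = \left(- \frac{13}{2}\right) \left(-32\right) = 208$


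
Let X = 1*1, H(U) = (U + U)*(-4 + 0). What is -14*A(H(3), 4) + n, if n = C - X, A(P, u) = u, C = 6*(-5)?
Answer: -87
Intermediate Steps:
C = -30
H(U) = -8*U (H(U) = (2*U)*(-4) = -8*U)
X = 1
n = -31 (n = -30 - 1*1 = -30 - 1 = -31)
-14*A(H(3), 4) + n = -14*4 - 31 = -56 - 31 = -87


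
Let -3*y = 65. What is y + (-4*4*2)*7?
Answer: -737/3 ≈ -245.67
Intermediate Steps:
y = -65/3 (y = -⅓*65 = -65/3 ≈ -21.667)
y + (-4*4*2)*7 = -65/3 + (-4*4*2)*7 = -65/3 - 16*2*7 = -65/3 - 32*7 = -65/3 - 224 = -737/3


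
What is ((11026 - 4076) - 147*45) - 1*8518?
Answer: -8183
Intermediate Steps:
((11026 - 4076) - 147*45) - 1*8518 = (6950 - 6615) - 8518 = 335 - 8518 = -8183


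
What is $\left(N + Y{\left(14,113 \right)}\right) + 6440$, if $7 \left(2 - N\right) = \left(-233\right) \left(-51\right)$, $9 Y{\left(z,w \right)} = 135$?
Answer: $\frac{33316}{7} \approx 4759.4$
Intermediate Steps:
$Y{\left(z,w \right)} = 15$ ($Y{\left(z,w \right)} = \frac{1}{9} \cdot 135 = 15$)
$N = - \frac{11869}{7}$ ($N = 2 - \frac{\left(-233\right) \left(-51\right)}{7} = 2 - \frac{11883}{7} = - \frac{11869}{7} \approx -1695.6$)
$\left(N + Y{\left(14,113 \right)}\right) + 6440 = \left(- \frac{11869}{7} + 15\right) + 6440 = - \frac{11764}{7} + 6440 = \frac{33316}{7}$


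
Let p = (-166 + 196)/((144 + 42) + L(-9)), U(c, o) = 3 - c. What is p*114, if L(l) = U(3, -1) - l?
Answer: 228/13 ≈ 17.538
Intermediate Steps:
L(l) = -l (L(l) = (3 - 1*3) - l = (3 - 3) - l = 0 - l = -l)
p = 2/13 (p = (-166 + 196)/((144 + 42) - 1*(-9)) = 30/(186 + 9) = 30/195 = 30*(1/195) = 2/13 ≈ 0.15385)
p*114 = (2/13)*114 = 228/13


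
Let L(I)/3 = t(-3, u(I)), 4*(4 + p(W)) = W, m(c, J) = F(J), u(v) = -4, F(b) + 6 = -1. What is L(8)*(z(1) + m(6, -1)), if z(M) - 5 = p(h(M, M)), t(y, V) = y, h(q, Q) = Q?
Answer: 207/4 ≈ 51.750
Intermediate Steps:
F(b) = -7 (F(b) = -6 - 1 = -7)
m(c, J) = -7
p(W) = -4 + W/4
L(I) = -9 (L(I) = 3*(-3) = -9)
z(M) = 1 + M/4 (z(M) = 5 + (-4 + M/4) = 1 + M/4)
L(8)*(z(1) + m(6, -1)) = -9*((1 + (¼)*1) - 7) = -9*((1 + ¼) - 7) = -9*(5/4 - 7) = -9*(-23/4) = 207/4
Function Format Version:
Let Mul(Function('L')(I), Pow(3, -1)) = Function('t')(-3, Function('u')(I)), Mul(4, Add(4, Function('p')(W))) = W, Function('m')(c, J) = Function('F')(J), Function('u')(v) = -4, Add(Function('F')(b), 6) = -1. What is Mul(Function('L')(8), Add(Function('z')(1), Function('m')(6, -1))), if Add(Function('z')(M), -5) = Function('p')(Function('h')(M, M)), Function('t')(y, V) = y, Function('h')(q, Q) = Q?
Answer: Rational(207, 4) ≈ 51.750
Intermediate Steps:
Function('F')(b) = -7 (Function('F')(b) = Add(-6, -1) = -7)
Function('m')(c, J) = -7
Function('p')(W) = Add(-4, Mul(Rational(1, 4), W))
Function('L')(I) = -9 (Function('L')(I) = Mul(3, -3) = -9)
Function('z')(M) = Add(1, Mul(Rational(1, 4), M)) (Function('z')(M) = Add(5, Add(-4, Mul(Rational(1, 4), M))) = Add(1, Mul(Rational(1, 4), M)))
Mul(Function('L')(8), Add(Function('z')(1), Function('m')(6, -1))) = Mul(-9, Add(Add(1, Mul(Rational(1, 4), 1)), -7)) = Mul(-9, Add(Add(1, Rational(1, 4)), -7)) = Mul(-9, Add(Rational(5, 4), -7)) = Mul(-9, Rational(-23, 4)) = Rational(207, 4)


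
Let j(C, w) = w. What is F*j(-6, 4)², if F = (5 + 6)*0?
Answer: 0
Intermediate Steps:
F = 0 (F = 11*0 = 0)
F*j(-6, 4)² = 0*4² = 0*16 = 0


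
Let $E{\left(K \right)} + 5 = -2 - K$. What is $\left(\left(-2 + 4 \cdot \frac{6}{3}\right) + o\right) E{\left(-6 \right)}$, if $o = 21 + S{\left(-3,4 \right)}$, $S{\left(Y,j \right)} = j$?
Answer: $-31$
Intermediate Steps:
$E{\left(K \right)} = -7 - K$ ($E{\left(K \right)} = -5 - \left(2 + K\right) = -7 - K$)
$o = 25$ ($o = 21 + 4 = 25$)
$\left(\left(-2 + 4 \cdot \frac{6}{3}\right) + o\right) E{\left(-6 \right)} = \left(\left(-2 + 4 \cdot \frac{6}{3}\right) + 25\right) \left(-7 - -6\right) = \left(\left(-2 + 4 \cdot 6 \cdot \frac{1}{3}\right) + 25\right) \left(-7 + 6\right) = \left(\left(-2 + 4 \cdot 2\right) + 25\right) \left(-1\right) = \left(\left(-2 + 8\right) + 25\right) \left(-1\right) = \left(6 + 25\right) \left(-1\right) = 31 \left(-1\right) = -31$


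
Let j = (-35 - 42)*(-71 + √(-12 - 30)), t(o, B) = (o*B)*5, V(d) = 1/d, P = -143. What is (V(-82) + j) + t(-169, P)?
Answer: 10356763/82 - 77*I*√42 ≈ 1.263e+5 - 499.02*I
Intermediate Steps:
t(o, B) = 5*B*o (t(o, B) = (B*o)*5 = 5*B*o)
j = 5467 - 77*I*√42 (j = -77*(-71 + √(-42)) = -77*(-71 + I*√42) = 5467 - 77*I*√42 ≈ 5467.0 - 499.02*I)
(V(-82) + j) + t(-169, P) = (1/(-82) + (5467 - 77*I*√42)) + 5*(-143)*(-169) = (-1/82 + (5467 - 77*I*√42)) + 120835 = (448293/82 - 77*I*√42) + 120835 = 10356763/82 - 77*I*√42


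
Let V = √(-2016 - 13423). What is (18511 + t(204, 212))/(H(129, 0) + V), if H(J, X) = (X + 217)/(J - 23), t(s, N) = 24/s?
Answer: 7238476378/2949834781 - 3535845604*I*√15439/2949834781 ≈ 2.4539 - 148.94*I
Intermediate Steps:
H(J, X) = (217 + X)/(-23 + J)
V = I*√15439 (V = √(-15439) = I*√15439 ≈ 124.25*I)
(18511 + t(204, 212))/(H(129, 0) + V) = (18511 + 24/204)/((217 + 0)/(-23 + 129) + I*√15439) = (18511 + 24*(1/204))/(217/106 + I*√15439) = (18511 + 2/17)/((1/106)*217 + I*√15439) = 314689/(17*(217/106 + I*√15439))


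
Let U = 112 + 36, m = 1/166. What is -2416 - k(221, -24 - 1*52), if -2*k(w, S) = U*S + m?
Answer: -2669279/332 ≈ -8040.0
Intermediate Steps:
m = 1/166 ≈ 0.0060241
U = 148
k(w, S) = -1/332 - 74*S (k(w, S) = -(148*S + 1/166)/2 = -(1/166 + 148*S)/2 = -1/332 - 74*S)
-2416 - k(221, -24 - 1*52) = -2416 - (-1/332 - 74*(-24 - 1*52)) = -2416 - (-1/332 - 74*(-24 - 52)) = -2416 - (-1/332 - 74*(-76)) = -2416 - (-1/332 + 5624) = -2416 - 1*1867167/332 = -2416 - 1867167/332 = -2669279/332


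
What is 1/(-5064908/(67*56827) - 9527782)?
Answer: -3807409/36276168001746 ≈ -1.0496e-7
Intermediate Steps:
1/(-5064908/(67*56827) - 9527782) = 1/(-5064908/3807409 - 9527782) = 1/(-36276168001746/3807409) = -3807409/36276168001746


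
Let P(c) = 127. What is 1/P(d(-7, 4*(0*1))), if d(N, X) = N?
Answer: 1/127 ≈ 0.0078740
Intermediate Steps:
1/P(d(-7, 4*(0*1))) = 1/127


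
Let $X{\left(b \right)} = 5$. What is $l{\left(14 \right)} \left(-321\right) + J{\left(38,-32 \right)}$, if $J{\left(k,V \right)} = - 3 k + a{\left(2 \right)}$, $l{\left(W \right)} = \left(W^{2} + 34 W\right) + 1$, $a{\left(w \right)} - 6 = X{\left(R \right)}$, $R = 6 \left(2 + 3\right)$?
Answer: $-216136$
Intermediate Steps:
$R = 30$ ($R = 6 \cdot 5 = 30$)
$a{\left(w \right)} = 11$ ($a{\left(w \right)} = 6 + 5 = 11$)
$l{\left(W \right)} = 1 + W^{2} + 34 W$
$J{\left(k,V \right)} = 11 - 3 k$ ($J{\left(k,V \right)} = - 3 k + 11 = 11 - 3 k$)
$l{\left(14 \right)} \left(-321\right) + J{\left(38,-32 \right)} = \left(1 + 14^{2} + 34 \cdot 14\right) \left(-321\right) + \left(11 - 114\right) = \left(1 + 196 + 476\right) \left(-321\right) + \left(11 - 114\right) = 673 \left(-321\right) - 103 = -216033 - 103 = -216136$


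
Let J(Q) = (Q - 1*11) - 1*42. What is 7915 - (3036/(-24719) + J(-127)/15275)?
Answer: 597723618539/75516545 ≈ 7915.1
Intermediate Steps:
J(Q) = -53 + Q (J(Q) = (Q - 11) - 42 = (-11 + Q) - 42 = -53 + Q)
7915 - (3036/(-24719) + J(-127)/15275) = 7915 - (3036/(-24719) + (-53 - 127)/15275) = 7915 - (3036*(-1/24719) - 180*1/15275) = 7915 - (-3036/24719 - 36/3055) = 7915 - 1*(-10164864/75516545) = 7915 + 10164864/75516545 = 597723618539/75516545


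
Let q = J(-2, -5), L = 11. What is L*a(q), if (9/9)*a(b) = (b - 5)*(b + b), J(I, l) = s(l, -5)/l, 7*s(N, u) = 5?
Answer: 792/49 ≈ 16.163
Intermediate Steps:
s(N, u) = 5/7 (s(N, u) = (⅐)*5 = 5/7)
J(I, l) = 5/(7*l)
q = -⅐ (q = (5/7)/(-5) = (5/7)*(-⅕) = -⅐ ≈ -0.14286)
a(b) = 2*b*(-5 + b) (a(b) = (b - 5)*(b + b) = (-5 + b)*(2*b) = 2*b*(-5 + b))
L*a(q) = 11*(2*(-⅐)*(-5 - ⅐)) = 11*(2*(-⅐)*(-36/7)) = 11*(72/49) = 792/49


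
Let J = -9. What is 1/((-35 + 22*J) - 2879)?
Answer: -1/3112 ≈ -0.00032134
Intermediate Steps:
1/((-35 + 22*J) - 2879) = 1/((-35 + 22*(-9)) - 2879) = 1/((-35 - 198) - 2879) = 1/(-233 - 2879) = 1/(-3112) = -1/3112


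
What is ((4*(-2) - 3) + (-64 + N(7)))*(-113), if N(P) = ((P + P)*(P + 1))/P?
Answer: 6667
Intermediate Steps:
N(P) = 2 + 2*P (N(P) = ((2*P)*(1 + P))/P = (2*P*(1 + P))/P = 2 + 2*P)
((4*(-2) - 3) + (-64 + N(7)))*(-113) = ((4*(-2) - 3) + (-64 + (2 + 2*7)))*(-113) = ((-8 - 3) + (-64 + (2 + 14)))*(-113) = (-11 + (-64 + 16))*(-113) = (-11 - 48)*(-113) = -59*(-113) = 6667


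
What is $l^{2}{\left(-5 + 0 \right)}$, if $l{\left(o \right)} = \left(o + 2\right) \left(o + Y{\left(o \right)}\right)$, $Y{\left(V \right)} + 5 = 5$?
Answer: $225$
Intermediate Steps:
$Y{\left(V \right)} = 0$ ($Y{\left(V \right)} = -5 + 5 = 0$)
$l{\left(o \right)} = o \left(2 + o\right)$ ($l{\left(o \right)} = \left(o + 2\right) \left(o + 0\right) = \left(2 + o\right) o = o \left(2 + o\right)$)
$l^{2}{\left(-5 + 0 \right)} = \left(\left(-5 + 0\right) \left(2 + \left(-5 + 0\right)\right)\right)^{2} = \left(- 5 \left(2 - 5\right)\right)^{2} = \left(\left(-5\right) \left(-3\right)\right)^{2} = 15^{2} = 225$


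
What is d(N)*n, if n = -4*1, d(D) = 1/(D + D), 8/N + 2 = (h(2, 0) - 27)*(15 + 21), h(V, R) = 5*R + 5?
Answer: 397/2 ≈ 198.50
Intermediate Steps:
h(V, R) = 5 + 5*R
N = -4/397 (N = 8/(-2 + ((5 + 5*0) - 27)*(15 + 21)) = 8/(-2 + ((5 + 0) - 27)*36) = 8/(-2 + (5 - 27)*36) = 8/(-2 - 22*36) = 8/(-2 - 792) = 8/(-794) = 8*(-1/794) = -4/397 ≈ -0.010076)
d(D) = 1/(2*D)
n = -4
d(N)*n = (1/(2*(-4/397)))*(-4) = ((1/2)*(-397/4))*(-4) = -397/8*(-4) = 397/2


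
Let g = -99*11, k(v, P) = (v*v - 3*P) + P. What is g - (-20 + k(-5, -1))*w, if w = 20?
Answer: -1229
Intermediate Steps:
k(v, P) = v² - 2*P (k(v, P) = (v² - 3*P) + P = v² - 2*P)
g = -1089
g - (-20 + k(-5, -1))*w = -1089 - (-20 + ((-5)² - 2*(-1)))*20 = -1089 - (-20 + (25 + 2))*20 = -1089 - (-20 + 27)*20 = -1089 - 7*20 = -1089 - 1*140 = -1089 - 140 = -1229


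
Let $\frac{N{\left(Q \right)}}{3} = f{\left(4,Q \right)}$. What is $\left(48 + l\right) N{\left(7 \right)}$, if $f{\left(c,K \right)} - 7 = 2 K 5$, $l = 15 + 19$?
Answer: $18942$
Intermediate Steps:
$l = 34$
$f{\left(c,K \right)} = 7 + 10 K$ ($f{\left(c,K \right)} = 7 + 2 K 5 = 7 + 10 K$)
$N{\left(Q \right)} = 21 + 30 Q$ ($N{\left(Q \right)} = 3 \left(7 + 10 Q\right) = 21 + 30 Q$)
$\left(48 + l\right) N{\left(7 \right)} = \left(48 + 34\right) \left(21 + 30 \cdot 7\right) = 82 \left(21 + 210\right) = 82 \cdot 231 = 18942$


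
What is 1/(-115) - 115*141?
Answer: -1864726/115 ≈ -16215.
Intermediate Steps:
1/(-115) - 115*141 = -1/115 - 16215 = -1864726/115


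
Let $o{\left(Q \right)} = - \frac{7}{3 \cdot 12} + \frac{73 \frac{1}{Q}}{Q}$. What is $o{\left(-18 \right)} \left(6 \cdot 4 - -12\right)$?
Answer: $\frac{10}{9} \approx 1.1111$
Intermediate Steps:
$o{\left(Q \right)} = - \frac{7}{36} + \frac{73}{Q^{2}}$
$o{\left(-18 \right)} \left(6 \cdot 4 - -12\right) = \left(- \frac{7}{36} + \frac{73}{324}\right) \left(6 \cdot 4 - -12\right) = \left(- \frac{7}{36} + 73 \cdot \frac{1}{324}\right) \left(24 + 12\right) = \left(- \frac{7}{36} + \frac{73}{324}\right) 36 = \frac{5}{162} \cdot 36 = \frac{10}{9}$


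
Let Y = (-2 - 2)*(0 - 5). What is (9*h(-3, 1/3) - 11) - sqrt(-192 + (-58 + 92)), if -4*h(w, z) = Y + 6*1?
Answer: -139/2 - I*sqrt(158) ≈ -69.5 - 12.57*I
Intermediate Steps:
Y = 20 (Y = -4*(-5) = 20)
h(w, z) = -13/2 (h(w, z) = -(20 + 6*1)/4 = -(20 + 6)/4 = -1/4*26 = -13/2)
(9*h(-3, 1/3) - 11) - sqrt(-192 + (-58 + 92)) = (9*(-13/2) - 11) - sqrt(-192 + (-58 + 92)) = (-117/2 - 11) - sqrt(-192 + 34) = -139/2 - sqrt(-158) = -139/2 - I*sqrt(158)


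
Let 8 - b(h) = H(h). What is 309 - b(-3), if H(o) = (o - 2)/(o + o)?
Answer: 1811/6 ≈ 301.83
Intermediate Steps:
H(o) = (-2 + o)/(2*o) (H(o) = (-2 + o)/((2*o)) = (-2 + o)*(1/(2*o)) = (-2 + o)/(2*o))
b(h) = 8 - (-2 + h)/(2*h)
309 - b(-3) = 309 - (15/2 + 1/(-3)) = 309 - (15/2 - ⅓) = 309 - 1*43/6 = 309 - 43/6 = 1811/6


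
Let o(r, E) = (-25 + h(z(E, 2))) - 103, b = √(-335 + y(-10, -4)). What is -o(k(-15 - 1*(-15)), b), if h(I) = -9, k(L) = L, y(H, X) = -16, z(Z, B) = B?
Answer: 137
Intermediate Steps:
b = 3*I*√39 (b = √(-335 - 16) = √(-351) = 3*I*√39 ≈ 18.735*I)
o(r, E) = -137 (o(r, E) = (-25 - 9) - 103 = -34 - 103 = -137)
-o(k(-15 - 1*(-15)), b) = -1*(-137) = 137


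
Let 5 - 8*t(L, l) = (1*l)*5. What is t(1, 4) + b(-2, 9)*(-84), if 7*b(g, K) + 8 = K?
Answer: -111/8 ≈ -13.875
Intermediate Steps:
b(g, K) = -8/7 + K/7
t(L, l) = 5/8 - 5*l/8 (t(L, l) = 5/8 - 1*l*5/8 = 5/8 - l*5/8 = 5/8 - 5*l/8)
t(1, 4) + b(-2, 9)*(-84) = (5/8 - 5/8*4) + (-8/7 + (1/7)*9)*(-84) = (5/8 - 5/2) + (-8/7 + 9/7)*(-84) = -15/8 + (1/7)*(-84) = -15/8 - 12 = -111/8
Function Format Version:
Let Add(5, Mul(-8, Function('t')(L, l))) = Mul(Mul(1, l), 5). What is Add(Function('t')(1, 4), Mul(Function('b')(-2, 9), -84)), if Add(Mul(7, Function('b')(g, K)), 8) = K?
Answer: Rational(-111, 8) ≈ -13.875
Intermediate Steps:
Function('b')(g, K) = Add(Rational(-8, 7), Mul(Rational(1, 7), K))
Function('t')(L, l) = Add(Rational(5, 8), Mul(Rational(-5, 8), l)) (Function('t')(L, l) = Add(Rational(5, 8), Mul(Rational(-1, 8), Mul(Mul(1, l), 5))) = Add(Rational(5, 8), Mul(Rational(-1, 8), Mul(l, 5))) = Add(Rational(5, 8), Mul(Rational(-1, 8), Mul(5, l))) = Add(Rational(5, 8), Mul(Rational(-5, 8), l)))
Add(Function('t')(1, 4), Mul(Function('b')(-2, 9), -84)) = Add(Add(Rational(5, 8), Mul(Rational(-5, 8), 4)), Mul(Add(Rational(-8, 7), Mul(Rational(1, 7), 9)), -84)) = Add(Add(Rational(5, 8), Rational(-5, 2)), Mul(Add(Rational(-8, 7), Rational(9, 7)), -84)) = Add(Rational(-15, 8), Mul(Rational(1, 7), -84)) = Add(Rational(-15, 8), -12) = Rational(-111, 8)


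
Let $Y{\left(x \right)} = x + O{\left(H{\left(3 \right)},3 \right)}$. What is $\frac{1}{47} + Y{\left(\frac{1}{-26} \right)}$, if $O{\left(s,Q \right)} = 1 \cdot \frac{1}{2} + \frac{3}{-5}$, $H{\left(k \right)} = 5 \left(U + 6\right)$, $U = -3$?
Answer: $- \frac{358}{3055} \approx -0.11718$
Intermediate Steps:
$H{\left(k \right)} = 15$ ($H{\left(k \right)} = 5 \left(-3 + 6\right) = 5 \cdot 3 = 15$)
$O{\left(s,Q \right)} = - \frac{1}{10}$ ($O{\left(s,Q \right)} = 1 \cdot \frac{1}{2} + 3 \left(- \frac{1}{5}\right) = \frac{1}{2} - \frac{3}{5} = - \frac{1}{10}$)
$Y{\left(x \right)} = - \frac{1}{10} + x$ ($Y{\left(x \right)} = x - \frac{1}{10} = - \frac{1}{10} + x$)
$\frac{1}{47} + Y{\left(\frac{1}{-26} \right)} = \frac{1}{47} - \left(\frac{1}{10} - \frac{1}{-26}\right) = \frac{1}{47} - \frac{9}{65} = - \frac{358}{3055}$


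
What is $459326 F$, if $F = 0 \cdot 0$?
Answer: $0$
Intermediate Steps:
$F = 0$
$459326 F = 459326 \cdot 0 = 0$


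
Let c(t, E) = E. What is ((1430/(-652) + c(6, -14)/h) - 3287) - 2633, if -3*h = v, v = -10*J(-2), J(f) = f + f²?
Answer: -4828299/815 ≈ -5924.3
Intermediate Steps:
v = -20 (v = -(-20)*(1 - 2) = -(-20)*(-1) = -10*2 = -20)
h = 20/3 (h = -⅓*(-20) = 20/3 ≈ 6.6667)
((1430/(-652) + c(6, -14)/h) - 3287) - 2633 = ((1430/(-652) - 14/20/3) - 3287) - 2633 = ((1430*(-1/652) - 14*3/20) - 3287) - 2633 = ((-715/326 - 21/10) - 3287) - 2633 = (-3499/815 - 3287) - 2633 = -2682404/815 - 2633 = -4828299/815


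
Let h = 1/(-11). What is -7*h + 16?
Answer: 183/11 ≈ 16.636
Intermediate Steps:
h = -1/11 ≈ -0.090909
-7*h + 16 = -7*(-1/11) + 16 = 7/11 + 16 = 183/11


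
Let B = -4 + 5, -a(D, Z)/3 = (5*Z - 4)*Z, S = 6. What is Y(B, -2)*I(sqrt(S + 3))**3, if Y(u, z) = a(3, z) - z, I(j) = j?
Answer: -2214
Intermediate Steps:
a(D, Z) = -3*Z*(-4 + 5*Z) (a(D, Z) = -3*(5*Z - 4)*Z = -3*(-4 + 5*Z)*Z = -3*Z*(-4 + 5*Z))
B = 1
Y(u, z) = -z + 3*z*(4 - 5*z) (Y(u, z) = 3*z*(4 - 5*z) - z = -z + 3*z*(4 - 5*z))
Y(B, -2)*I(sqrt(S + 3))**3 = (-2*(11 - 15*(-2)))*(sqrt(6 + 3))**3 = (-2*(11 + 30))*(sqrt(9))**3 = -2*41*3**3 = -82*27 = -2214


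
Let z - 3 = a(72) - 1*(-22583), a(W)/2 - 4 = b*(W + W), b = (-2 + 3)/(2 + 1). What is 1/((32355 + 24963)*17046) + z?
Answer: 22169097229321/977042628 ≈ 22690.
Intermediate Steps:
b = ⅓ (b = 1/3 = 1*(⅓) = ⅓ ≈ 0.33333)
a(W) = 8 + 4*W/3 (a(W) = 8 + 2*((W + W)/3) = 8 + 2*((2*W)/3) = 8 + 2*(2*W/3) = 8 + 4*W/3)
z = 22690 (z = 3 + ((8 + (4/3)*72) - 1*(-22583)) = 3 + ((8 + 96) + 22583) = 3 + (104 + 22583) = 3 + 22687 = 22690)
1/((32355 + 24963)*17046) + z = 1/((32355 + 24963)*17046) + 22690 = (1/17046)/57318 + 22690 = (1/57318)*(1/17046) + 22690 = 1/977042628 + 22690 = 22169097229321/977042628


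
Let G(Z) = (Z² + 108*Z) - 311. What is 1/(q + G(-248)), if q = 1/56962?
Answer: 56962/1960005459 ≈ 2.9062e-5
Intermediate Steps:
G(Z) = -311 + Z² + 108*Z
q = 1/56962 ≈ 1.7556e-5
1/(q + G(-248)) = 1/(1/56962 + (-311 + (-248)² + 108*(-248))) = 1/(1/56962 + (-311 + 61504 - 26784)) = 1/(1/56962 + 34409) = 1/(1960005459/56962) = 56962/1960005459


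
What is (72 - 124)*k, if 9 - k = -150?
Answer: -8268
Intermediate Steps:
k = 159 (k = 9 - 1*(-150) = 9 + 150 = 159)
(72 - 124)*k = (72 - 124)*159 = -52*159 = -8268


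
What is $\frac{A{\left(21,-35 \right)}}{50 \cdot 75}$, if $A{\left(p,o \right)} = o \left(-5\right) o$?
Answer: $- \frac{49}{30} \approx -1.6333$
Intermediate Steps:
$A{\left(p,o \right)} = - 5 o^{2}$ ($A{\left(p,o \right)} = - 5 o o = - 5 o^{2}$)
$\frac{A{\left(21,-35 \right)}}{50 \cdot 75} = \frac{\left(-5\right) \left(-35\right)^{2}}{50 \cdot 75} = \frac{\left(-5\right) 1225}{3750} = \left(-6125\right) \frac{1}{3750} = - \frac{49}{30}$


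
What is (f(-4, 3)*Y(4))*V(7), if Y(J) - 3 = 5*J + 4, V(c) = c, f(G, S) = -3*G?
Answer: 2268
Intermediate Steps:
Y(J) = 7 + 5*J (Y(J) = 3 + (5*J + 4) = 3 + (4 + 5*J) = 7 + 5*J)
(f(-4, 3)*Y(4))*V(7) = ((-3*(-4))*(7 + 5*4))*7 = (12*(7 + 20))*7 = (12*27)*7 = 324*7 = 2268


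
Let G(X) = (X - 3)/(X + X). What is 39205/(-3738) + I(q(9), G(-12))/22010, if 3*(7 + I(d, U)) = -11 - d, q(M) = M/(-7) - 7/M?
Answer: -3883227079/370230210 ≈ -10.489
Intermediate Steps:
q(M) = -7/M - M/7 (q(M) = M*(-⅐) - 7/M = -M/7 - 7/M = -7/M - M/7)
G(X) = (-3 + X)/(2*X) (G(X) = (-3 + X)/((2*X)) = (-3 + X)*(1/(2*X)) = (-3 + X)/(2*X))
I(d, U) = -32/3 - d/3 (I(d, U) = -7 + (-11 - d)/3 = -7 + (-11/3 - d/3) = -32/3 - d/3)
39205/(-3738) + I(q(9), G(-12))/22010 = 39205/(-3738) + (-32/3 - (-7/9 - ⅐*9)/3)/22010 = 39205*(-1/3738) + (-32/3 - (-7*⅑ - 9/7)/3)*(1/22010) = -39205/3738 + (-32/3 - (-7/9 - 9/7)/3)*(1/22010) = -39205/3738 + (-32/3 - ⅓*(-130/63))*(1/22010) = -39205/3738 + (-32/3 + 130/189)*(1/22010) = -39205/3738 - 1886/189*1/22010 = -39205/3738 - 943/2079945 = -3883227079/370230210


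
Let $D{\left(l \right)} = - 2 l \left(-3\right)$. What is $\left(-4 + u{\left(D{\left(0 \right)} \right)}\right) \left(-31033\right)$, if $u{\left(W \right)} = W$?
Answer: $124132$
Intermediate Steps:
$D{\left(l \right)} = 6 l$
$\left(-4 + u{\left(D{\left(0 \right)} \right)}\right) \left(-31033\right) = \left(-4 + 6 \cdot 0\right) \left(-31033\right) = \left(-4 + 0\right) \left(-31033\right) = \left(-4\right) \left(-31033\right) = 124132$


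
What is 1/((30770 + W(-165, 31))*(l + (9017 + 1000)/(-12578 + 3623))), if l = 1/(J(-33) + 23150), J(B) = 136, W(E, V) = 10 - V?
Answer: -23169570/796901015927 ≈ -2.9075e-5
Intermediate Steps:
l = 1/23286 (l = 1/(136 + 23150) = 1/23286 ≈ 4.2944e-5)
1/((30770 + W(-165, 31))*(l + (9017 + 1000)/(-12578 + 3623))) = 1/((30770 + (10 - 1*31))*(1/23286 + (9017 + 1000)/(-12578 + 3623))) = 1/((30770 + (10 - 31))*(1/23286 + 10017/(-8955))) = 1/((30770 - 21)*(1/23286 + 10017*(-1/8955))) = 1/(30749*(1/23286 - 1113/995)) = 1/(30749*(-25916323/23169570)) = 1/(-796901015927/23169570) = -23169570/796901015927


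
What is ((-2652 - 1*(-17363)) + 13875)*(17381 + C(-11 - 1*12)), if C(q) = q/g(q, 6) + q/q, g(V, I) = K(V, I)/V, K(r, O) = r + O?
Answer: 8431869490/17 ≈ 4.9599e+8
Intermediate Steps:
K(r, O) = O + r
g(V, I) = (I + V)/V
C(q) = 1 + q²/(6 + q) (C(q) = q/(((6 + q)/q)) + q/q = q*(q/(6 + q)) + 1 = q²/(6 + q) + 1 = 1 + q²/(6 + q))
((-2652 - 1*(-17363)) + 13875)*(17381 + C(-11 - 1*12)) = ((-2652 - 1*(-17363)) + 13875)*(17381 + (6 + (-11 - 1*12) + (-11 - 1*12)²)/(6 + (-11 - 1*12))) = ((-2652 + 17363) + 13875)*(17381 + (6 + (-11 - 12) + (-11 - 12)²)/(6 + (-11 - 12))) = (14711 + 13875)*(17381 + (6 - 23 + (-23)²)/(6 - 23)) = 28586*(17381 + (6 - 23 + 529)/(-17)) = 28586*(17381 - 1/17*512) = 28586*(17381 - 512/17) = 28586*(294965/17) = 8431869490/17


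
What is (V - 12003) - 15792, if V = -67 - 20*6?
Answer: -27982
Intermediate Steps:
V = -187 (V = -67 - 120 = -187)
(V - 12003) - 15792 = (-187 - 12003) - 15792 = -12190 - 15792 = -27982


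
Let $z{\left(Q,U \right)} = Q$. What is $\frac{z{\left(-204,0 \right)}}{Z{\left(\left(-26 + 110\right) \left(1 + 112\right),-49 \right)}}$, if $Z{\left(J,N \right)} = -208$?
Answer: $\frac{51}{52} \approx 0.98077$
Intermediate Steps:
$\frac{z{\left(-204,0 \right)}}{Z{\left(\left(-26 + 110\right) \left(1 + 112\right),-49 \right)}} = - \frac{204}{-208} = \left(-204\right) \left(- \frac{1}{208}\right) = \frac{51}{52}$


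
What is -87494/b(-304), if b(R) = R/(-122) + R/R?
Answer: -5337134/213 ≈ -25057.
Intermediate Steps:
b(R) = 1 - R/122 (b(R) = R*(-1/122) + 1 = -R/122 + 1 = 1 - R/122)
-87494/b(-304) = -87494/(1 - 1/122*(-304)) = -87494/(1 + 152/61) = -87494/213/61 = -87494*61/213 = -5337134/213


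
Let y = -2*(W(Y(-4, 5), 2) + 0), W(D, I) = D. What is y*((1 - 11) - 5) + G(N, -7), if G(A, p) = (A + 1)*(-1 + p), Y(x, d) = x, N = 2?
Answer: -144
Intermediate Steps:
y = 8 (y = -2*(-4 + 0) = -2*(-4) = 8)
G(A, p) = (1 + A)*(-1 + p)
y*((1 - 11) - 5) + G(N, -7) = 8*((1 - 11) - 5) + (-1 - 7 - 1*2 + 2*(-7)) = 8*(-10 - 5) + (-1 - 7 - 2 - 14) = 8*(-15) - 24 = -120 - 24 = -144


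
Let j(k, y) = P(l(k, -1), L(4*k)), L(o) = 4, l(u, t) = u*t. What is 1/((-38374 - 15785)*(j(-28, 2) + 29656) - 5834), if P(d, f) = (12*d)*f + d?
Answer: -1/1680451286 ≈ -5.9508e-10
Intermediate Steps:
l(u, t) = t*u
P(d, f) = d + 12*d*f (P(d, f) = 12*d*f + d = d + 12*d*f)
j(k, y) = -49*k (j(k, y) = (-k)*(1 + 12*4) = (-k)*(1 + 48) = -k*49 = -49*k)
1/((-38374 - 15785)*(j(-28, 2) + 29656) - 5834) = 1/((-38374 - 15785)*(-49*(-28) + 29656) - 5834) = 1/(-54159*(1372 + 29656) - 5834) = 1/(-54159*31028 - 5834) = 1/(-1680445452 - 5834) = 1/(-1680451286) = -1/1680451286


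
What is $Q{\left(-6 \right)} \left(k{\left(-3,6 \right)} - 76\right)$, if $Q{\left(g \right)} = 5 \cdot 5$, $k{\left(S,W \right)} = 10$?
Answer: $-1650$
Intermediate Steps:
$Q{\left(g \right)} = 25$
$Q{\left(-6 \right)} \left(k{\left(-3,6 \right)} - 76\right) = 25 \left(10 - 76\right) = 25 \left(-66\right) = -1650$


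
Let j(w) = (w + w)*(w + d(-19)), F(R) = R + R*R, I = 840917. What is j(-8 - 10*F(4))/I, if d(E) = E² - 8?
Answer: -60320/840917 ≈ -0.071731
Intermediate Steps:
d(E) = -8 + E²
F(R) = R + R²
j(w) = 2*w*(353 + w) (j(w) = (w + w)*(w + (-8 + (-19)²)) = (2*w)*(w + (-8 + 361)) = (2*w)*(w + 353) = (2*w)*(353 + w) = 2*w*(353 + w))
j(-8 - 10*F(4))/I = (2*(-8 - 40*(1 + 4))*(353 + (-8 - 40*(1 + 4))))/840917 = (2*(-8 - 40*5)*(353 + (-8 - 40*5)))*(1/840917) = (2*(-8 - 10*20)*(353 + (-8 - 10*20)))*(1/840917) = (2*(-8 - 200)*(353 + (-8 - 200)))*(1/840917) = (2*(-208)*(353 - 208))*(1/840917) = (2*(-208)*145)*(1/840917) = -60320*1/840917 = -60320/840917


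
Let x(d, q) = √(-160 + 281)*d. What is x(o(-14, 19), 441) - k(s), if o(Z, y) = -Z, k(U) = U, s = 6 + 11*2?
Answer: 126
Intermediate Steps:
s = 28 (s = 6 + 22 = 28)
x(d, q) = 11*d (x(d, q) = √121*d = 11*d)
x(o(-14, 19), 441) - k(s) = 11*(-1*(-14)) - 1*28 = 11*14 - 28 = 154 - 28 = 126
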